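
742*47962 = 35587804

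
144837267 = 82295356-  - 62541911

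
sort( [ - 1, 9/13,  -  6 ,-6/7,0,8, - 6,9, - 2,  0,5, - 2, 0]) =[-6, - 6, - 2 , - 2, - 1,-6/7,0, 0 , 0,9/13, 5, 8,9 ] 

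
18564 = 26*714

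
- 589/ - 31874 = 589/31874 = 0.02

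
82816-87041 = -4225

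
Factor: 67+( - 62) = 5  =  5^1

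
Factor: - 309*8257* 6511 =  - 3^1*17^1*23^1*103^1*359^1*383^1=- 16612250043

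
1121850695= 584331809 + 537518886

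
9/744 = 3/248=0.01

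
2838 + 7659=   10497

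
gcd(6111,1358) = 679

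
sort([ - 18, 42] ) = [  -  18, 42 ] 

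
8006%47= 16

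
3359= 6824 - 3465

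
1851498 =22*84159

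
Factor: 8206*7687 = 63079522 =2^1*11^1*373^1*7687^1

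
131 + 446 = 577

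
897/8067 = 299/2689 = 0.11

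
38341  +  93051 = 131392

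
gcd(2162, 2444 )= 94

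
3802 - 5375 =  - 1573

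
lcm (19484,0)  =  0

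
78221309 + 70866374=149087683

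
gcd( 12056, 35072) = 1096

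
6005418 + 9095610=15101028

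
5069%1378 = 935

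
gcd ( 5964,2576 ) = 28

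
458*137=62746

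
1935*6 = 11610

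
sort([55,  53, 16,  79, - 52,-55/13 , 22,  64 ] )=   [ - 52, - 55/13,  16, 22, 53 , 55, 64,79 ]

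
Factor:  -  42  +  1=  - 41^1= -  41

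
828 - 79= 749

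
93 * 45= 4185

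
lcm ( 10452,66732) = 867516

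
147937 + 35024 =182961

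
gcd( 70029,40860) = 9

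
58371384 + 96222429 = 154593813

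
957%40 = 37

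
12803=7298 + 5505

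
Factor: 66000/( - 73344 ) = -2^(- 3)*5^3*11^1 * 191^ (  -  1)  =  -  1375/1528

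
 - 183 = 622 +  - 805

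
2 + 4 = 6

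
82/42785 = 82/42785  =  0.00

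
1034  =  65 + 969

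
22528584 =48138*468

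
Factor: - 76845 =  - 3^1 * 5^1*47^1*109^1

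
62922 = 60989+1933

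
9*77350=696150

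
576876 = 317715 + 259161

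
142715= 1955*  73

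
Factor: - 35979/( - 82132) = 2^( - 2)* 3^1* 67^1*179^1 * 20533^ ( - 1)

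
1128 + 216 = 1344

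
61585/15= 12317/3 = 4105.67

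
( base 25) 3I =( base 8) 135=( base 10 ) 93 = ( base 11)85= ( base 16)5d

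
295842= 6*49307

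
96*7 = 672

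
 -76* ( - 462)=35112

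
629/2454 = 629/2454 = 0.26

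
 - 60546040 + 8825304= - 51720736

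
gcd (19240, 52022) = 74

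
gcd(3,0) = 3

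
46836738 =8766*5343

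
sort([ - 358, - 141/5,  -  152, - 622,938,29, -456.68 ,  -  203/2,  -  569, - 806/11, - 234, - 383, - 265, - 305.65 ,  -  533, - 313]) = [- 622,-569 , - 533,  -  456.68, - 383, - 358, - 313 , - 305.65, - 265, - 234, - 152, - 203/2, - 806/11, - 141/5, 29,938]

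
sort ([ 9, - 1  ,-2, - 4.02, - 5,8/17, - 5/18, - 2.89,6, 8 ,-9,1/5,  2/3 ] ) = [ - 9, - 5,-4.02, - 2.89,-2, - 1  , - 5/18, 1/5, 8/17,2/3 , 6, 8, 9]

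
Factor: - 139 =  - 139^1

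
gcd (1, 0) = 1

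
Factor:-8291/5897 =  - 5897^( - 1)*8291^1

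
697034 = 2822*247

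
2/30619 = 2/30619 = 0.00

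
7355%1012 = 271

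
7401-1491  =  5910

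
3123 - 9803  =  -6680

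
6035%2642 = 751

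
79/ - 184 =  - 79/184= - 0.43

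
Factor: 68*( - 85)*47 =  - 271660 = - 2^2*5^1 *17^2*47^1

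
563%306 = 257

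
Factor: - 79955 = -5^1*15991^1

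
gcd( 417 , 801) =3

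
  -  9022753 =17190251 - 26213004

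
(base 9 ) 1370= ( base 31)12C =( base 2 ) 10000001011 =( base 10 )1035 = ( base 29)16k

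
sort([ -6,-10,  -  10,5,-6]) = [ - 10, - 10,-6, - 6,5] 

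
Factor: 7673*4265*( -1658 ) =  - 2^1*5^1*829^1*853^1  *7673^1 = -54258622010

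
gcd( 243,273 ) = 3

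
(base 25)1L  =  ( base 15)31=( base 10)46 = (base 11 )42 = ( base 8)56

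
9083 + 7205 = 16288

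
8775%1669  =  430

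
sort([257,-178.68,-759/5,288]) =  [ - 178.68, - 759/5, 257, 288 ]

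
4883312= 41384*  118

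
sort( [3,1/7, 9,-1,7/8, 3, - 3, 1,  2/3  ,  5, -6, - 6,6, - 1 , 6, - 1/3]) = [ - 6,  -  6 , - 3, - 1, - 1, - 1/3,1/7,2/3, 7/8, 1,  3, 3 , 5, 6, 6,  9]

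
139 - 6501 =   -  6362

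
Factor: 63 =3^2*7^1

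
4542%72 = 6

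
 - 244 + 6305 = 6061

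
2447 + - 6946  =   - 4499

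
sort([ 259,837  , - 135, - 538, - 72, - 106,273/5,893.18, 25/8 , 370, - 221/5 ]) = [ - 538, - 135, -106, - 72,-221/5,25/8,273/5,259,370,837, 893.18 ] 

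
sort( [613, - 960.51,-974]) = [ - 974,-960.51, 613 ] 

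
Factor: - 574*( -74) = 2^2*7^1 * 37^1* 41^1  =  42476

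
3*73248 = 219744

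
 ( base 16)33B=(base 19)25a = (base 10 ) 827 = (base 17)2eb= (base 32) PR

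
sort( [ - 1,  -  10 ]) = [-10,-1 ] 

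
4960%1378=826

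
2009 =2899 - 890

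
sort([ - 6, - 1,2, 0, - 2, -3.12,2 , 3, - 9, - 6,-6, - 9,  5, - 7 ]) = [ - 9,- 9, - 7, - 6 ,  -  6,  -  6 ,-3.12,-2, - 1, 0  ,  2, 2, 3, 5 ] 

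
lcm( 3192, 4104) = 28728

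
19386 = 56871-37485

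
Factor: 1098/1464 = 2^ ( - 2 )*3^1 = 3/4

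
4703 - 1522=3181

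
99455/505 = 196+95/101 = 196.94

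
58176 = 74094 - 15918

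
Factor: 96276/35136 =8023/2928 = 2^( - 4 )*3^ ( - 1 )*61^( - 1)*71^1 * 113^1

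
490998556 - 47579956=443418600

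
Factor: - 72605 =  -5^1*13^1*1117^1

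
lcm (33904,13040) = 169520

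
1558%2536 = 1558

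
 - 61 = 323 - 384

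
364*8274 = 3011736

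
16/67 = 16/67 = 0.24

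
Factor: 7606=2^1*3803^1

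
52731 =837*63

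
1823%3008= 1823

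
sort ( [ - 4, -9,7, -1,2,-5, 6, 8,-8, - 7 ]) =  [ - 9, - 8,-7,-5, - 4,-1,2,  6,  7,8]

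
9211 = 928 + 8283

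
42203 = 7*6029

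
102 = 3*34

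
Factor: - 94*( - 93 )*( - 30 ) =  -2^2*3^2*5^1*31^1*47^1 = - 262260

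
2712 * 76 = 206112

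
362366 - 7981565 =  - 7619199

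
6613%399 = 229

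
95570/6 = 15928 + 1/3  =  15928.33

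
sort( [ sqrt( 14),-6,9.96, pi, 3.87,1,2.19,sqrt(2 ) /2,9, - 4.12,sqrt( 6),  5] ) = [ - 6, - 4.12,sqrt( 2) /2, 1,  2.19,sqrt( 6) , pi,  sqrt( 14 ),3.87,5, 9,9.96]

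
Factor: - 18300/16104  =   - 2^ ( - 1)* 5^2*11^( - 1)  =  - 25/22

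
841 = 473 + 368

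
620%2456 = 620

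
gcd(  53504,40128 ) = 13376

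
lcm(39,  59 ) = 2301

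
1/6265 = 1/6265 = 0.00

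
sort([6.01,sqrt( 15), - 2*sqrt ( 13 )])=[ - 2*sqrt( 13) , sqrt(15),6.01]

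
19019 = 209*91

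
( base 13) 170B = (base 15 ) 1011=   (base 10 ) 3391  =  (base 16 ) d3f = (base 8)6477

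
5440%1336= 96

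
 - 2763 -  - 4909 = 2146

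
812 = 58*14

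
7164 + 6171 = 13335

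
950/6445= 190/1289 = 0.15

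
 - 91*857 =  - 77987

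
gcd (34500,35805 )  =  15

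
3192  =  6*532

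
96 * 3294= 316224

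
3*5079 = 15237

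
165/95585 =33/19117 = 0.00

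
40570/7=5795+5/7 = 5795.71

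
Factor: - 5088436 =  - 2^2*1272109^1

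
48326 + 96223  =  144549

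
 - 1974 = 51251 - 53225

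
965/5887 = 965/5887=0.16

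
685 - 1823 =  - 1138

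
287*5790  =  1661730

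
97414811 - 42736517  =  54678294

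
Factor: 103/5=5^ (-1)*103^1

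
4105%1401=1303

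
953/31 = 30 + 23/31 = 30.74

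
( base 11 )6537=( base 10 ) 8631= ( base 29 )A7I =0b10000110110111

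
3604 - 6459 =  - 2855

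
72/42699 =24/14233=0.00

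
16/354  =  8/177   =  0.05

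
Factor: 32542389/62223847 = 3^2*7^ ( - 1)*11^1*191^1  *1721^1*1871^( - 1 )*4751^( - 1) 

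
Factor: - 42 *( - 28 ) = 1176  =  2^3 * 3^1*7^2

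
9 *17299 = 155691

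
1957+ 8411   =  10368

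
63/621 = 7/69= 0.10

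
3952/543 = 7  +  151/543 = 7.28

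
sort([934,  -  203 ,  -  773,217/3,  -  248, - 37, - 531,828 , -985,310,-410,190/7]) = [- 985, - 773, - 531, - 410,-248, - 203, -37,190/7,217/3,  310,828, 934]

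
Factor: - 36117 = -3^2*4013^1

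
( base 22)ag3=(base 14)1c71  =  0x144B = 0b1010001001011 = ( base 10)5195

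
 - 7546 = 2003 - 9549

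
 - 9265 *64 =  - 592960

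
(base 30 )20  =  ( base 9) 66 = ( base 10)60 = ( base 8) 74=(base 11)55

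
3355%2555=800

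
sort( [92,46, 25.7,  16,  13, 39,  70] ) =[13,16 , 25.7,39,46,70, 92 ]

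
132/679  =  132/679 = 0.19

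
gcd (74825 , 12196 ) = 1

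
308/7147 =44/1021=0.04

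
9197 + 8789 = 17986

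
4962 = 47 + 4915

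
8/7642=4/3821= 0.00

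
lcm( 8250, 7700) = 115500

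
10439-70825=  -  60386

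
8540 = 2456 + 6084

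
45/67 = 45/67 = 0.67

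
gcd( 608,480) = 32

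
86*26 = 2236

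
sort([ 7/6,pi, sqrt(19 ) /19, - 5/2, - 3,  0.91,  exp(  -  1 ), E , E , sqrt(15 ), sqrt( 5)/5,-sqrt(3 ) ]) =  [ - 3, - 5/2 , - sqrt(3),sqrt( 19 ) /19, exp(-1),sqrt( 5 )/5,  0.91,7/6, E, E,pi, sqrt(15 )]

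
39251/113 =347+40/113  =  347.35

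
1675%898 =777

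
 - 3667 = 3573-7240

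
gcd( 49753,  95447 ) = 11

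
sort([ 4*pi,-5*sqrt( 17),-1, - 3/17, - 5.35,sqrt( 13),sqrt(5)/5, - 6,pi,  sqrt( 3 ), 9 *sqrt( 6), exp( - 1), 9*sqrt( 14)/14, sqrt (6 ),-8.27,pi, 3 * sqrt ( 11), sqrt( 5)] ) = [ - 5*sqrt( 17 ),-8.27,  -  6 ,-5.35 , - 1,-3/17,exp(-1), sqrt( 5) /5, sqrt( 3),  sqrt(5), 9 * sqrt( 14)/14, sqrt( 6),  pi, pi, sqrt(13), 3*sqrt(11 ) , 4*pi,9 * sqrt( 6)] 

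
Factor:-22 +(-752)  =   - 774 = - 2^1*3^2 * 43^1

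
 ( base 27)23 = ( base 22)2D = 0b111001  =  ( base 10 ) 57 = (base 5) 212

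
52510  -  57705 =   -  5195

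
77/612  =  77/612=0.13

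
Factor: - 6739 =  - 23^1*293^1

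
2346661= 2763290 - 416629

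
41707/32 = 41707/32 = 1303.34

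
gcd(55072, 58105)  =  1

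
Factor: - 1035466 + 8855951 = 7820485 = 5^1*1564097^1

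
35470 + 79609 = 115079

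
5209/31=168 + 1/31 = 168.03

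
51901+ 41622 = 93523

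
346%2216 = 346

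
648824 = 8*81103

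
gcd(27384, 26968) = 8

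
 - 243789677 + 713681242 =469891565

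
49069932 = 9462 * 5186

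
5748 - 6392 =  - 644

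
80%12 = 8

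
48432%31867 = 16565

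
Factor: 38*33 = 1254 = 2^1*3^1*11^1*19^1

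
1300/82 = 15+ 35/41 = 15.85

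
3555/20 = 711/4 = 177.75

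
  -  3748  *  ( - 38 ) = 142424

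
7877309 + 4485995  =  12363304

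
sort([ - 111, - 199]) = [- 199, - 111 ] 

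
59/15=3 + 14/15 = 3.93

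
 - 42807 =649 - 43456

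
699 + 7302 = 8001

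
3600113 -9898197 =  - 6298084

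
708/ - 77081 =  - 1 + 76373/77081 = -0.01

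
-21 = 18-39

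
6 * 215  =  1290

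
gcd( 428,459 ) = 1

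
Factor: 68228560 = 2^4*5^1* 852857^1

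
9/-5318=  - 9/5318=-0.00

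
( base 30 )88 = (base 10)248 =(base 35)73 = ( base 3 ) 100012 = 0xF8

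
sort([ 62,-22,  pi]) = [ - 22, pi, 62 ] 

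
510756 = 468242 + 42514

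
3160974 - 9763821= - 6602847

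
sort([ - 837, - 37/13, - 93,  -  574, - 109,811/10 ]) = [ - 837, - 574, - 109, - 93, - 37/13, 811/10]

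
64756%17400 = 12556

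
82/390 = 41/195 = 0.21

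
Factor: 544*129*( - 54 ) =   -  2^6*3^4*17^1 * 43^1 = - 3789504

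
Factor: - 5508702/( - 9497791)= 2^1*3^3* 167^(-1) * 56873^( - 1)*102013^1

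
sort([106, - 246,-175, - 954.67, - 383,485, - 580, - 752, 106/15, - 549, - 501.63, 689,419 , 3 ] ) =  [ - 954.67, - 752, - 580, - 549, - 501.63, - 383, - 246, - 175,3,106/15, 106,419, 485, 689 ] 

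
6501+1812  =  8313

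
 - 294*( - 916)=269304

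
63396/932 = 68 + 5/233 = 68.02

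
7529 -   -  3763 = 11292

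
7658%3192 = 1274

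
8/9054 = 4/4527 = 0.00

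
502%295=207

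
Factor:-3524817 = -3^1*131^1*8969^1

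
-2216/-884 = 554/221=2.51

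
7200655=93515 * 77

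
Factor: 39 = 3^1 * 13^1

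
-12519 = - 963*13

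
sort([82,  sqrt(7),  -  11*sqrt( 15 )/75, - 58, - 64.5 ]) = [-64.5, - 58, - 11*sqrt(15)/75,  sqrt(7),82] 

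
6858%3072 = 714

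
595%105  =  70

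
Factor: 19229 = 7^1*41^1*67^1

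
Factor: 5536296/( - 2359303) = - 2^3 * 3^3*19^2 *71^1 * 2359303^ (  -  1)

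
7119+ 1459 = 8578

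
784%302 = 180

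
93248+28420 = 121668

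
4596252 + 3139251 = 7735503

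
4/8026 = 2/4013 = 0.00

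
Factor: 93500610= 2^1*3^1*5^1*7^1*71^1*6271^1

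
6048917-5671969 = 376948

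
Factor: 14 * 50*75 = 2^2*3^1*5^4*7^1 = 52500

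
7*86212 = 603484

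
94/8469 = 94/8469   =  0.01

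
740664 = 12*61722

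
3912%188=152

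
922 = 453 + 469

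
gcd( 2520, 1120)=280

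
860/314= 430/157= 2.74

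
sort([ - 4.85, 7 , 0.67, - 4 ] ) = [  -  4.85,-4,0.67,7 ] 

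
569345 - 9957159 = -9387814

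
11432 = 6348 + 5084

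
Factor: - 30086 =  - 2^1*7^2*307^1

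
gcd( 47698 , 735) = 7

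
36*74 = 2664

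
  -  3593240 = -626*5740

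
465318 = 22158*21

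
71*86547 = 6144837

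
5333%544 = 437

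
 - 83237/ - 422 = 197 + 103/422 = 197.24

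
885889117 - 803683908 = 82205209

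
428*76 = 32528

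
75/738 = 25/246 = 0.10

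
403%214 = 189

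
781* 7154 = 5587274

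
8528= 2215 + 6313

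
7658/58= 3829/29 = 132.03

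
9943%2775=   1618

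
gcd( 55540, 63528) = 4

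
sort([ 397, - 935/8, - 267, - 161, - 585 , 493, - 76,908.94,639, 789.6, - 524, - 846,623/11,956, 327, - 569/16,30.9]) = [ - 846, - 585,  -  524, - 267,- 161, - 935/8, - 76, - 569/16,30.9,623/11,327 , 397, 493,639, 789.6, 908.94, 956 ] 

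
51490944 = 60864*846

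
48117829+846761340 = 894879169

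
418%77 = 33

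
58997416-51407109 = 7590307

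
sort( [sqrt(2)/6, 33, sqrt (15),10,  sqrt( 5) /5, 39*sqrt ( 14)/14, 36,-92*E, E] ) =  [ - 92*E, sqrt( 2)/6,sqrt( 5) /5, E, sqrt(15), 10,39*sqrt(14 )/14,33, 36 ]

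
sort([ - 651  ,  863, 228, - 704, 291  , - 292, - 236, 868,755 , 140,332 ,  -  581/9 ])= [ - 704, - 651, - 292, - 236, - 581/9,140, 228,291,  332, 755, 863,868 ]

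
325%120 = 85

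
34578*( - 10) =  - 345780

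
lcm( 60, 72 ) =360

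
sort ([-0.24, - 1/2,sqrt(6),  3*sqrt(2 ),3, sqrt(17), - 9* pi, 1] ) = [ - 9*pi , - 1/2, - 0.24,  1,  sqrt(6), 3, sqrt( 17), 3*sqrt( 2 )]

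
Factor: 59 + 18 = 77 = 7^1*11^1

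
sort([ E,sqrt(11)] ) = [E, sqrt(11)]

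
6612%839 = 739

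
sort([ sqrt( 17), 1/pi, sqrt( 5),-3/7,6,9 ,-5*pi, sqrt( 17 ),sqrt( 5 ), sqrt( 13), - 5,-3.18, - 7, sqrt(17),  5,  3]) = [-5*pi, - 7 , - 5,-3.18,  -  3/7, 1/pi,sqrt(5), sqrt( 5 ), 3,sqrt(13 ),  sqrt(17),  sqrt(17 ),sqrt(17),5,6, 9]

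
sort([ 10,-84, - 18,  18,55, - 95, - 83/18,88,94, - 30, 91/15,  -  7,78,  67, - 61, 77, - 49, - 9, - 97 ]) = [ - 97, - 95, - 84, - 61, - 49,  -  30, - 18, - 9 , - 7, - 83/18 , 91/15,10,18,55,67,  77,78,88,  94]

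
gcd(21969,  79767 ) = 9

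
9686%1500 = 686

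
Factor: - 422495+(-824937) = -1247432 = - 2^3*211^1*739^1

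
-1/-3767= 1/3767 = 0.00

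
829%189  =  73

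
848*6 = 5088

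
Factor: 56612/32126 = 28306/16063  =  2^1 * 14153^1*16063^( - 1) 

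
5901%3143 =2758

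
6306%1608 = 1482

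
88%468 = 88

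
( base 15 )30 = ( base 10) 45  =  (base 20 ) 25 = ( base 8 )55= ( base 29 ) 1G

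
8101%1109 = 338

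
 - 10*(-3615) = 36150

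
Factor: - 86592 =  - 2^6*3^1*11^1*41^1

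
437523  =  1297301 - 859778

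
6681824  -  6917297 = - 235473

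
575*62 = 35650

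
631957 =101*6257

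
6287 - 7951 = -1664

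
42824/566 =75+187/283 = 75.66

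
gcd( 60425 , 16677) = 1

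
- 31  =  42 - 73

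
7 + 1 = 8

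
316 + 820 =1136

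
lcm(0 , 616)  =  0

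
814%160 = 14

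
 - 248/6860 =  - 1 + 1653/1715  =  - 0.04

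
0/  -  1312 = 0/1 = - 0.00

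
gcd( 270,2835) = 135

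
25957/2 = 12978+1/2 = 12978.50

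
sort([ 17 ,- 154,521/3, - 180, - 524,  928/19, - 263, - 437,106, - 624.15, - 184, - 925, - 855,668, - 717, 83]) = [ - 925, - 855, - 717, - 624.15,-524, - 437, - 263, - 184, - 180, - 154,  17, 928/19, 83,106,521/3,668]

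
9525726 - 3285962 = 6239764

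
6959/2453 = 2 + 2053/2453 = 2.84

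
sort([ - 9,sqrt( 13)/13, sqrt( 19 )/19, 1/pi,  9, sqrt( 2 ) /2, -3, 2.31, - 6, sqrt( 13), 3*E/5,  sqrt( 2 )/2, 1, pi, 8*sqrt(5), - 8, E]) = [ - 9, - 8,-6, - 3,sqrt( 19 )/19,  sqrt( 13)/13, 1/pi, sqrt(2) /2, sqrt( 2 ) /2, 1,3*E/5,2.31,E,pi,sqrt( 13), 9, 8 * sqrt(5)] 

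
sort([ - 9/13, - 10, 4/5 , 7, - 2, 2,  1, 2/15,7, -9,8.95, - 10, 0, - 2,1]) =[ - 10 , - 10, - 9,-2, - 2, - 9/13, 0, 2/15,4/5,1, 1,2, 7,7, 8.95]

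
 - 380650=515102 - 895752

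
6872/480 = 14+ 19/60  =  14.32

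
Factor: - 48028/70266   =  -2^1*3^( - 1 )*7^(- 2 ) * 239^( - 1)*12007^1 = - 24014/35133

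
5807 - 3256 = 2551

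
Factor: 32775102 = 2^1*3^2*73^1*24943^1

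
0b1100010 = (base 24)42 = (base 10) 98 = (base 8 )142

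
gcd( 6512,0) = 6512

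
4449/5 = 4449/5 = 889.80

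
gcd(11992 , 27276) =4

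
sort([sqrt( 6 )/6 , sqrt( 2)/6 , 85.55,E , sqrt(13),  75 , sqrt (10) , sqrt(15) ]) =[ sqrt(2 )/6 , sqrt( 6)/6 , E,sqrt(  10) , sqrt(13), sqrt(15), 75 , 85.55 ]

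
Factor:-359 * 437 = -156883 = -  19^1*23^1*359^1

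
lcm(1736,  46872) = 46872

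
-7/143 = -1 + 136/143=- 0.05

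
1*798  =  798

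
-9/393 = -1 + 128/131 =- 0.02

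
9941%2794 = 1559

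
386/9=386/9 = 42.89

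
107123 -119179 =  - 12056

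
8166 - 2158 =6008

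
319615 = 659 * 485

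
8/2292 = 2/573= 0.00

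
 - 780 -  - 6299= 5519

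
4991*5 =24955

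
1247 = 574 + 673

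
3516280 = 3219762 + 296518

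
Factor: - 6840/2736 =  - 5/2 = - 2^( - 1 )*5^1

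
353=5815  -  5462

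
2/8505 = 2/8505 = 0.00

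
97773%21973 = 9881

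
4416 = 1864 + 2552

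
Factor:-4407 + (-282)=-3^2 * 521^1 = -4689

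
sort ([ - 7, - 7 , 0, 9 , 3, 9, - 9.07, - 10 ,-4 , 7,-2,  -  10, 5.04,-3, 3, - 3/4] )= [ - 10, - 10, -9.07, - 7 ,-7 , - 4, - 3, - 2, - 3/4 , 0, 3 , 3 , 5.04,7,9, 9 ]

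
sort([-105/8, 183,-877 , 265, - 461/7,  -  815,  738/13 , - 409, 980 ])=[-877, -815, - 409,- 461/7,-105/8,738/13,  183 , 265,980 ]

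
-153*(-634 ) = 97002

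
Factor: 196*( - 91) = -2^2*7^3 *13^1=-17836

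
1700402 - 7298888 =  -5598486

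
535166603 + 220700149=755866752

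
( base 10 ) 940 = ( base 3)1021211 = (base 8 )1654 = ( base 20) 270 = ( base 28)15G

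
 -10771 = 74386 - 85157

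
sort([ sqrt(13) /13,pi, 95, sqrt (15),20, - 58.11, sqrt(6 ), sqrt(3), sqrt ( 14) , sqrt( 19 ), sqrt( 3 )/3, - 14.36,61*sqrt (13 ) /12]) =[-58.11, - 14.36,sqrt( 13 )/13, sqrt( 3)/3,  sqrt(3), sqrt(6 ),pi, sqrt( 14), sqrt(15 ), sqrt( 19), 61*sqrt (13) /12,20  ,  95 ] 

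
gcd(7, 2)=1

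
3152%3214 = 3152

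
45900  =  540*85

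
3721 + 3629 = 7350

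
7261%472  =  181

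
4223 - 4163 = 60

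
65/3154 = 65/3154 = 0.02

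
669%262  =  145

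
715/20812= 65/1892 = 0.03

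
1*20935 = 20935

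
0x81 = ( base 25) 54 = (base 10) 129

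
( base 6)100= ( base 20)1G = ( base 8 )44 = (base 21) 1f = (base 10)36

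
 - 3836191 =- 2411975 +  - 1424216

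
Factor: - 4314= - 2^1*3^1*719^1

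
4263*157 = 669291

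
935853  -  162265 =773588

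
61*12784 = 779824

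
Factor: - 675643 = - 675643^1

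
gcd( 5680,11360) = 5680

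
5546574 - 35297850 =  - 29751276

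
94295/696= 94295/696= 135.48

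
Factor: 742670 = 2^1*5^1*23^1*3229^1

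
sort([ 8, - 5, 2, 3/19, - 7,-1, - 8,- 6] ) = [-8, - 7,-6, - 5, - 1 , 3/19, 2, 8 ] 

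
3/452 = 3/452  =  0.01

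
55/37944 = 55/37944  =  0.00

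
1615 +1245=2860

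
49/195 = 49/195 =0.25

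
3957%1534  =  889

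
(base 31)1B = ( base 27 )1f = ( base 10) 42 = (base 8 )52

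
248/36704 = 1/148  =  0.01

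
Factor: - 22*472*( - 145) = 1505680   =  2^4  *5^1* 11^1*29^1*59^1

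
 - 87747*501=  -  43961247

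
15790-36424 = - 20634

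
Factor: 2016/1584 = 2^1*  7^1*11^( - 1) =14/11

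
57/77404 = 57/77404= 0.00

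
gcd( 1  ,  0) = 1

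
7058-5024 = 2034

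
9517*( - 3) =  - 28551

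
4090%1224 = 418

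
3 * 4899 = 14697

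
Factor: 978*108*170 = 17956080 = 2^4*3^4 *5^1*17^1*163^1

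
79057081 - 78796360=260721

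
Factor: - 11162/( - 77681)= 2^1*5581^1*77681^ (  -  1) 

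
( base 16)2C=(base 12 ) 38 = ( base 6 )112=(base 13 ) 35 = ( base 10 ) 44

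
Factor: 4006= 2^1*2003^1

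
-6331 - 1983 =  - 8314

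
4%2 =0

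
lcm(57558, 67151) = 402906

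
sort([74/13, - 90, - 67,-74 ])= [-90,- 74,-67,74/13]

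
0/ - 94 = 0/1 = - 0.00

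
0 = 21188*0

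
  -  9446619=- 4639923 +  -4806696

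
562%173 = 43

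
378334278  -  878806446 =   -  500472168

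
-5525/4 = - 1382 + 3/4 = -1381.25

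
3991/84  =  47  +  43/84 = 47.51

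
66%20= 6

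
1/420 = 1/420 = 0.00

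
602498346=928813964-326315618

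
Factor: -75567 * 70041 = -5292788247 = -3^2 * 37^1*631^1*25189^1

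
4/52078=2/26039=0.00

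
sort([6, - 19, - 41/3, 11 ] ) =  [ - 19, - 41/3, 6 , 11] 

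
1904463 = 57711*33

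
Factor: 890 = 2^1*5^1*89^1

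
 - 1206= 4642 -5848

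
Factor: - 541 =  -541^1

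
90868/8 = 11358 + 1/2 = 11358.50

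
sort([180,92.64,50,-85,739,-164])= [ - 164,  -  85,50, 92.64,180, 739] 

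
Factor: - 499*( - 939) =3^1*313^1*499^1 = 468561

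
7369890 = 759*9710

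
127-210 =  - 83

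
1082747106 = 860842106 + 221905000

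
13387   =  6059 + 7328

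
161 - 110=51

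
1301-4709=-3408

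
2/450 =1/225  =  0.00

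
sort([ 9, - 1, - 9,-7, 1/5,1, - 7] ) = [ - 9,-7 ,-7,  -  1,1/5, 1,  9] 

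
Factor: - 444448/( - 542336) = 2^( - 2) * 17^1*43^1*223^( - 1 )= 731/892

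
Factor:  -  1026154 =- 2^1*17^1*30181^1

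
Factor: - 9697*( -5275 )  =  5^2*211^1 * 9697^1 = 51151675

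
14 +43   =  57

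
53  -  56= - 3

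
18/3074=9/1537 = 0.01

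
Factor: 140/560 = 1/4  =  2^( - 2)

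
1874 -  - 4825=6699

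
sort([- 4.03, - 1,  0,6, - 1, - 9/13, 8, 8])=[ - 4.03, - 1, -1, - 9/13,0,  6,8, 8 ] 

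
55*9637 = 530035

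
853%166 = 23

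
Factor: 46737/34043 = 81/59=3^4*59^( - 1 ) 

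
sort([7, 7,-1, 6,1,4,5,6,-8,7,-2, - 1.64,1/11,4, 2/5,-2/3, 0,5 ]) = [ - 8,  -  2, - 1.64, - 1, - 2/3 , 0,1/11, 2/5, 1,  4,  4,5,5,6, 6,7,7, 7]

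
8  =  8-0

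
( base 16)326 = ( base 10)806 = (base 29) rn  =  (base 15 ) 38B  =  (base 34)NO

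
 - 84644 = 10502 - 95146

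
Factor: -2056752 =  - 2^4*3^5*23^2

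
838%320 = 198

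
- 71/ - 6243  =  71/6243 = 0.01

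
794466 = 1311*606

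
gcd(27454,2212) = 14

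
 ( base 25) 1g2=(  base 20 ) 2B7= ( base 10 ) 1027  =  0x403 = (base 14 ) 535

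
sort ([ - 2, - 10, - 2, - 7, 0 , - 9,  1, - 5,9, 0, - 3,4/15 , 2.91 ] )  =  [  -  10, - 9, - 7, - 5, - 3, - 2,-2, 0,0,4/15,1,2.91, 9 ]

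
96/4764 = 8/397 = 0.02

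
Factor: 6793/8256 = 2^( - 6)*3^ (  -  1)*43^( - 1) * 6793^1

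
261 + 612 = 873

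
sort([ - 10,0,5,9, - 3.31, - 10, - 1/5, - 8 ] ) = [ - 10, - 10, - 8, - 3.31, - 1/5,0, 5,9] 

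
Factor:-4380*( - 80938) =2^3* 3^1*5^1*11^1*13^1 * 73^1* 283^1=354508440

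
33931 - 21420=12511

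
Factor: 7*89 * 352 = 219296 = 2^5 * 7^1*11^1*89^1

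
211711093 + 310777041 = 522488134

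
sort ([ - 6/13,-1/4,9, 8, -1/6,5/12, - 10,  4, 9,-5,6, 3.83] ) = [ - 10, - 5, - 6/13, - 1/4, - 1/6, 5/12, 3.83, 4, 6, 8, 9, 9 ]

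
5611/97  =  5611/97 =57.85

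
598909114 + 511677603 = 1110586717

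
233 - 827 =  -594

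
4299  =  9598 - 5299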